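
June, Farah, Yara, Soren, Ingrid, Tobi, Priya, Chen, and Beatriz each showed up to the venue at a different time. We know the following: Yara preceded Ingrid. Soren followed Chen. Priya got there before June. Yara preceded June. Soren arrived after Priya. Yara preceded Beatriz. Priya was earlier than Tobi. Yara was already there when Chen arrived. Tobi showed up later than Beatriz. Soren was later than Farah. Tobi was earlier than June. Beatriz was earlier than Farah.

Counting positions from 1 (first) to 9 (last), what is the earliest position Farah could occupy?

3

Beatriz and Yara must both come before Farah — 2 forced predecessors.
Nothing else is forced ahead of Farah, so their earliest slot is position 2 + 1 = 3.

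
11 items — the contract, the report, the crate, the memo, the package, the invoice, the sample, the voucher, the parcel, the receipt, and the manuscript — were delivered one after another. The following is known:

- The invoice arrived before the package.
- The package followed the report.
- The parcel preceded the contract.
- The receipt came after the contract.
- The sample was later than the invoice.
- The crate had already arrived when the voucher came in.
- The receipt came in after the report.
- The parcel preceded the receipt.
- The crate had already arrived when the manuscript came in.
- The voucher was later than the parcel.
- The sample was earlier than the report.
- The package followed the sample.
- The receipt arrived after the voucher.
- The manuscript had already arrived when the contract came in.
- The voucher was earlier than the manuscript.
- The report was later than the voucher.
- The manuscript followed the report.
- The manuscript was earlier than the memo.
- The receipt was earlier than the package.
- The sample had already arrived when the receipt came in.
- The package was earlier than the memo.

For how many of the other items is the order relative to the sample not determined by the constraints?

3

Forced before the sample: the invoice; forced after the sample: the contract, the manuscript, the memo, the package, the receipt, and the report.
That leaves the crate, the parcel, and the voucher with no forced order relative to the sample — 3.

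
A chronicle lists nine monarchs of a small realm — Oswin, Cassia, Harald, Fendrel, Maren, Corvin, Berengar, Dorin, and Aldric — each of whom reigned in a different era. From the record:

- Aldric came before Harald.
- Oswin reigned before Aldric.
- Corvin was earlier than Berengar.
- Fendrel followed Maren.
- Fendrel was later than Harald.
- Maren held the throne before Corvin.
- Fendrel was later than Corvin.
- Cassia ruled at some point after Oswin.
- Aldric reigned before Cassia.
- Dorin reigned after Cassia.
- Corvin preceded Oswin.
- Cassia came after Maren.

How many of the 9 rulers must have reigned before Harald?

Directly stated before Harald: Aldric.
Corvin reaches Harald via Corvin → Oswin → Aldric → Harald.
Maren reaches Harald via Maren → Corvin → Oswin → Aldric → Harald.
Oswin reaches Harald via Oswin → Aldric → Harald.
That's Aldric, Corvin, Maren, and Oswin — 4 in all.

4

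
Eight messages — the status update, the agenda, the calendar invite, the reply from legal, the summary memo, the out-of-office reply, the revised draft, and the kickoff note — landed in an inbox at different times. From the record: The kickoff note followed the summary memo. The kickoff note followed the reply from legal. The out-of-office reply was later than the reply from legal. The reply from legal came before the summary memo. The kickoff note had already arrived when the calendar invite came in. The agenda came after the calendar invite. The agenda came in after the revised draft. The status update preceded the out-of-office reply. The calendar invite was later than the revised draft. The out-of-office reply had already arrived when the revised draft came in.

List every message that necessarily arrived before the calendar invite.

the kickoff note, the out-of-office reply, the reply from legal, the revised draft, the status update, the summary memo

Directly stated before the calendar invite: the kickoff note and the revised draft.
The out-of-office reply reaches the calendar invite via the out-of-office reply → the revised draft → the calendar invite.
The reply from legal reaches the calendar invite via the reply from legal → the kickoff note → the calendar invite.
The status update reaches the calendar invite via the status update → the out-of-office reply → the revised draft → the calendar invite.
Likewise the summary memo reaches the calendar invite by chaining the stated constraints.
No chain forces the agenda ahead of the calendar invite.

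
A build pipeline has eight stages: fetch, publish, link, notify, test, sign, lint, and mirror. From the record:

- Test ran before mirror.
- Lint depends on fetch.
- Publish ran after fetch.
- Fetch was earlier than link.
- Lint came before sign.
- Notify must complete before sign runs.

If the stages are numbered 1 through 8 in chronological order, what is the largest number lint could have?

7

Lint must come before sign — 1 stage forced after it.
Everything else can be placed before lint in some valid order, so lint can sit as late as position 8 − 1 = 7.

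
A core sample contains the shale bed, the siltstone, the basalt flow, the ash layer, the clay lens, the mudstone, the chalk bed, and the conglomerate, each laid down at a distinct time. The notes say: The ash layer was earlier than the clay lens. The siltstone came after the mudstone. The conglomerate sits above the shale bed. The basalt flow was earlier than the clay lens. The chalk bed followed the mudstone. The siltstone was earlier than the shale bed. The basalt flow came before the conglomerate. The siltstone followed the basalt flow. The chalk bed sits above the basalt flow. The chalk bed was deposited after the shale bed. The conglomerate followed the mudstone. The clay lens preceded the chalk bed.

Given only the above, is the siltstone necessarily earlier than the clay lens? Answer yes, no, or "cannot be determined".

No chain of stated constraints runs from the siltstone to the clay lens, and none runs from the clay lens to the siltstone either.
So the relative order of the siltstone and the clay lens is not fixed by the given facts.

cannot be determined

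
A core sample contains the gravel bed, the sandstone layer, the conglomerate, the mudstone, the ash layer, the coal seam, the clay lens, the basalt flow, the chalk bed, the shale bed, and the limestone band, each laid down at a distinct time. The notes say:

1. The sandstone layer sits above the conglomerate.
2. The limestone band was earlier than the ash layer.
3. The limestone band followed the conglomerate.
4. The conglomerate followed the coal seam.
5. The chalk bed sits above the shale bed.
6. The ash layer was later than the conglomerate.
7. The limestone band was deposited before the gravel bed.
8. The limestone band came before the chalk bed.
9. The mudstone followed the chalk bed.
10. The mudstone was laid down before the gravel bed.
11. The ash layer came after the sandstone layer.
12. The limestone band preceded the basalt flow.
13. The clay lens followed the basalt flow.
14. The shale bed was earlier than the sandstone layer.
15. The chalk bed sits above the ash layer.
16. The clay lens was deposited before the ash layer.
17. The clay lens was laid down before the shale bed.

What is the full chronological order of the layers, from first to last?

the coal seam, the conglomerate, the limestone band, the basalt flow, the clay lens, the shale bed, the sandstone layer, the ash layer, the chalk bed, the mudstone, the gravel bed

The constraints fix every adjacent pair, so only one ordering works:
the coal seam → the conglomerate → the limestone band → the basalt flow → the clay lens → the shale bed → the sandstone layer → the ash layer → the chalk bed → the mudstone → the gravel bed.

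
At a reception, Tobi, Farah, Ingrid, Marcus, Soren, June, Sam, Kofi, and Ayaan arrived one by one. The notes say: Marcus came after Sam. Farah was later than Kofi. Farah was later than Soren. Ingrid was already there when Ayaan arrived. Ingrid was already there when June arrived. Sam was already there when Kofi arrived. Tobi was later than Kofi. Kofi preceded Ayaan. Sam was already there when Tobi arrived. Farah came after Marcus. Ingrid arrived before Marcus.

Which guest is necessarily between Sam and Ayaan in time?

Kofi

Tracing the constraints gives Sam → Kofi → Ayaan, so Kofi sits after Sam and before Ayaan.
No other guest is forced both after Sam and before Ayaan.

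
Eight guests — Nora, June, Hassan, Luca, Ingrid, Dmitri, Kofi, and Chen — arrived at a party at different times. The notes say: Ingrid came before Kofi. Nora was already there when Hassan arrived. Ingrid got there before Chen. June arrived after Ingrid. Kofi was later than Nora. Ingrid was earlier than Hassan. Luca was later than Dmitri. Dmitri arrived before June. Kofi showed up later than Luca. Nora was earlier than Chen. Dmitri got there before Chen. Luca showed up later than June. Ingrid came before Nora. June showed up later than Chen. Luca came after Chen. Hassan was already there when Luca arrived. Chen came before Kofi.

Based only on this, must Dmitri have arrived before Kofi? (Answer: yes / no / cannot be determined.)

yes

Chain the constraints: Dmitri → Chen → Kofi. Each link is directly stated, so Dmitri comes before Kofi.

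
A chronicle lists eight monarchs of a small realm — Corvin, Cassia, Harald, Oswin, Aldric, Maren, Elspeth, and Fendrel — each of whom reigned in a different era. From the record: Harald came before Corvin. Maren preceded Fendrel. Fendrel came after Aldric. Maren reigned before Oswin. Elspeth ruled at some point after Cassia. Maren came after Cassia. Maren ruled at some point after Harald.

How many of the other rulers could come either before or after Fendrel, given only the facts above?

3

Forced before Fendrel: Aldric, Cassia, Harald, and Maren.
That leaves Corvin, Elspeth, and Oswin with no forced order relative to Fendrel — 3.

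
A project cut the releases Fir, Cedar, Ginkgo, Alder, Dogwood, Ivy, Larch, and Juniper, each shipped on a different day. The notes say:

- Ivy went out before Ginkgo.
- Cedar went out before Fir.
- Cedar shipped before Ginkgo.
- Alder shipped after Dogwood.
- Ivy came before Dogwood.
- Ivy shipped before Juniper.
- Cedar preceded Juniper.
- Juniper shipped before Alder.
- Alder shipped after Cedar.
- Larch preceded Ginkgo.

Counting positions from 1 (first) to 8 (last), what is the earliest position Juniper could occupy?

Cedar and Ivy must both come before Juniper — 2 forced predecessors.
Nothing else is forced ahead of Juniper, so its earliest slot is position 2 + 1 = 3.

3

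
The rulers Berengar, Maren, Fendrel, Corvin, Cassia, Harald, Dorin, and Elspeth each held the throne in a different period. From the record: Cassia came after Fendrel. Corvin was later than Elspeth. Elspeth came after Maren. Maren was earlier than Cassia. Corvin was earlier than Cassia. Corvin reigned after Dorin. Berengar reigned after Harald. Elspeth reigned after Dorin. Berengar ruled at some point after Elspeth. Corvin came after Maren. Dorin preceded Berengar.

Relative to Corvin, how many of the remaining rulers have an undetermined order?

Forced before Corvin: Dorin, Elspeth, and Maren; forced after Corvin: Cassia.
That leaves Berengar, Fendrel, and Harald with no forced order relative to Corvin — 3.

3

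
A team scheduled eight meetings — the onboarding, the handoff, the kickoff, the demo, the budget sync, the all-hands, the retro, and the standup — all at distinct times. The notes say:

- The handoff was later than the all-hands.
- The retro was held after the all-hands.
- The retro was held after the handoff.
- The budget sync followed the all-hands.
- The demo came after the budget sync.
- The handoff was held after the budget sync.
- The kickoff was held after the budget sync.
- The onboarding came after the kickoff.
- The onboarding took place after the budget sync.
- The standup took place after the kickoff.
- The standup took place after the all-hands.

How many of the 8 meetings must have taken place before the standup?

Directly stated before the standup: the all-hands and the kickoff.
The budget sync reaches the standup via the budget sync → the kickoff → the standup.
No chain forces the retro (or any of the others) ahead of the standup.
That's the all-hands, the budget sync, and the kickoff — 3 in all.

3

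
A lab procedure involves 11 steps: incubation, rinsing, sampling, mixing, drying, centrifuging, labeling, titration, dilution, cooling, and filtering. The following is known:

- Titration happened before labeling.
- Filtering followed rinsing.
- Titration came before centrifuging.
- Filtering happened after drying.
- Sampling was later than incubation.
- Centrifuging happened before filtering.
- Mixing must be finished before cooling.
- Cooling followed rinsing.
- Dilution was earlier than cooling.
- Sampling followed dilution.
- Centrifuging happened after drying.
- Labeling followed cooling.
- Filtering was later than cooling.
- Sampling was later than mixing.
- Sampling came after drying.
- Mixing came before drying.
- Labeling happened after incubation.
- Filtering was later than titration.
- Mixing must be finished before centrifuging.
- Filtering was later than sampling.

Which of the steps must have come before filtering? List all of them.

Directly stated before filtering: centrifuging, cooling, drying, rinsing, sampling, and titration.
Dilution reaches filtering via dilution → cooling → filtering.
Incubation reaches filtering via incubation → sampling → filtering.
Mixing reaches filtering via mixing → centrifuging → filtering.

centrifuging, cooling, dilution, drying, incubation, mixing, rinsing, sampling, titration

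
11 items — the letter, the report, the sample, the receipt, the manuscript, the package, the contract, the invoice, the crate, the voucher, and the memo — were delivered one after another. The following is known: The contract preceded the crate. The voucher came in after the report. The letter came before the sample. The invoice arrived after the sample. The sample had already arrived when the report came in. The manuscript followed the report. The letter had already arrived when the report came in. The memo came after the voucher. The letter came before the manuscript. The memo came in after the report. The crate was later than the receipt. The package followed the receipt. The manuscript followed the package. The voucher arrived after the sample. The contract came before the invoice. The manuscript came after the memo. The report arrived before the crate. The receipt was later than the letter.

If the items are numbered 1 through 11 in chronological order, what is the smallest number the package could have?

3

The letter and the receipt must both come before the package — 2 forced predecessors.
Nothing else is forced ahead of the package, so its earliest slot is position 2 + 1 = 3.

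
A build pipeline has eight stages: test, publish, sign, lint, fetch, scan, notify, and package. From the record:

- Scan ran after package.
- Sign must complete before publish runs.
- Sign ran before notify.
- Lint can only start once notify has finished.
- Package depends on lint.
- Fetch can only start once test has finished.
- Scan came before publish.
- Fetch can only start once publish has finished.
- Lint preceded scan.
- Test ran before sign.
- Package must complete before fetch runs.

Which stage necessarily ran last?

Every other stage has a chain of constraints placing it before fetch, so fetch is last.

fetch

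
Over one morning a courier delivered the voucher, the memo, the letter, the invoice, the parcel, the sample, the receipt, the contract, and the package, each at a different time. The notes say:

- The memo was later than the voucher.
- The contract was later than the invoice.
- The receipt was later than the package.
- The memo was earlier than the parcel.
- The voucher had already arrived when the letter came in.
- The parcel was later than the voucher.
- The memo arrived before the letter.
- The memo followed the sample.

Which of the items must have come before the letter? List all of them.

Directly stated before the letter: the memo and the voucher.
The sample reaches the letter via the sample → the memo → the letter.
No chain forces the package (or any of the others) ahead of the letter.

the memo, the sample, the voucher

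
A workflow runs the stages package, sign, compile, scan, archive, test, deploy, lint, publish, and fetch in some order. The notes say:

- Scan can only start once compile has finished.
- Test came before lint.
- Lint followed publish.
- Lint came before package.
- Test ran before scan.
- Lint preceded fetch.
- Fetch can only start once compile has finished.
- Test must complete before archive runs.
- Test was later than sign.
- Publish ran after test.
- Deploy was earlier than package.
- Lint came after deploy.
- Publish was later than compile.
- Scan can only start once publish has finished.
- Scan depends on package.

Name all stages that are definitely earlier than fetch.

Directly stated before fetch: compile and lint.
Deploy reaches fetch via deploy → lint → fetch.
Publish reaches fetch via publish → lint → fetch.
Sign reaches fetch via sign → test → lint → fetch.
Likewise test reaches fetch by chaining the stated constraints.

compile, deploy, lint, publish, sign, test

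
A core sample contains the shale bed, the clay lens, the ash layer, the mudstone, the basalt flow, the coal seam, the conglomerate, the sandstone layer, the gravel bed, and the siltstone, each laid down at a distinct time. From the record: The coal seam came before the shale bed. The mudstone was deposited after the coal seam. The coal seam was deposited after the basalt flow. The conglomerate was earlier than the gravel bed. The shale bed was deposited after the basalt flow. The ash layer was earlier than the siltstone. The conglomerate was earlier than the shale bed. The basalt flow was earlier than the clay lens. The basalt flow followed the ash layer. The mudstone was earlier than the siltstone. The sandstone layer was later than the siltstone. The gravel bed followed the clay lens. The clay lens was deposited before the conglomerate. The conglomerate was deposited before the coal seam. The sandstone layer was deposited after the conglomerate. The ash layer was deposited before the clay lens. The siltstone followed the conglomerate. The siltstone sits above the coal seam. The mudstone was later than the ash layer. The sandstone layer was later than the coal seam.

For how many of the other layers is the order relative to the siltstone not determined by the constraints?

2

Forced before the siltstone: the ash layer, the basalt flow, the clay lens, the coal seam, the conglomerate, and the mudstone; forced after the siltstone: the sandstone layer.
That leaves the gravel bed and the shale bed with no forced order relative to the siltstone — 2.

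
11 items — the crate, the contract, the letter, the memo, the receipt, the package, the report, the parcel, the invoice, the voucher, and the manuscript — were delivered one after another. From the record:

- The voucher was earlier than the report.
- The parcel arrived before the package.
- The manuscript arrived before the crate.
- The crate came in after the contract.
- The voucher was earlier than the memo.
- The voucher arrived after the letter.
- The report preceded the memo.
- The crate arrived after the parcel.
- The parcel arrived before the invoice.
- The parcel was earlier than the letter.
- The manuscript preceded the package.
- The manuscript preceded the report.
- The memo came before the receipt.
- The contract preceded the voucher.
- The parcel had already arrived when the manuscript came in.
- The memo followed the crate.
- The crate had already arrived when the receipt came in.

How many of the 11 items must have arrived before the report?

5

Directly stated before the report: the manuscript and the voucher.
The contract reaches the report via the contract → the voucher → the report.
The letter reaches the report via the letter → the voucher → the report.
The parcel reaches the report via the parcel → the manuscript → the report.
That's the contract, the letter, the manuscript, the parcel, and the voucher — 5 in all.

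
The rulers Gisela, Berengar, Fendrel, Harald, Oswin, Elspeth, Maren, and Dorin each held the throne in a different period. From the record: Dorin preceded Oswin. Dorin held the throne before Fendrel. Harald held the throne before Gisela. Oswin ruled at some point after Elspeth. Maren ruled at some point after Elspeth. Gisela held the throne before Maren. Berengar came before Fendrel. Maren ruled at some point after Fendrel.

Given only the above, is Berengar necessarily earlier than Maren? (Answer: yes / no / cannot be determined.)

Chain the constraints: Berengar → Fendrel → Maren. Each link is directly stated, so Berengar comes before Maren.

yes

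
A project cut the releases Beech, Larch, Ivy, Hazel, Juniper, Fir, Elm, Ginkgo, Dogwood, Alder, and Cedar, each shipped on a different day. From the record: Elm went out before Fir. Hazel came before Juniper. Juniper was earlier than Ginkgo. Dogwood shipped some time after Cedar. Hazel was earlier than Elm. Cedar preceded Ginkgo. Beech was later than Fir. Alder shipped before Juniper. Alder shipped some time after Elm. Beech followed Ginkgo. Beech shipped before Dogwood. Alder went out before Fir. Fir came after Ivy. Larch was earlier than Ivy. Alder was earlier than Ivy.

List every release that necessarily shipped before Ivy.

Directly stated before Ivy: Alder and Larch.
Elm reaches Ivy via Elm → Alder → Ivy.
Hazel reaches Ivy via Hazel → Elm → Alder → Ivy.

Alder, Elm, Hazel, Larch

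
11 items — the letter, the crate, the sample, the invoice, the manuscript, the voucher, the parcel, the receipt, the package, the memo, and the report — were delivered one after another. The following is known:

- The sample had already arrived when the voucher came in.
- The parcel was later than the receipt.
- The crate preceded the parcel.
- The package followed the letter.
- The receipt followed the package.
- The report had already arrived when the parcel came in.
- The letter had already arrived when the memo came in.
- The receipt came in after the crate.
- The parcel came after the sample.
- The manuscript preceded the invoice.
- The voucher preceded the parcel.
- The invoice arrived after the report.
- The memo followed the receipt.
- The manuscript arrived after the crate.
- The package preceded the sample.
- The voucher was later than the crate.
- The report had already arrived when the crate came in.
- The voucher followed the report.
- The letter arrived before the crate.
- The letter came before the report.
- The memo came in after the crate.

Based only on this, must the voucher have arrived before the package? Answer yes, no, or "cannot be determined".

no

Tracing the constraints gives the package → the sample → the voucher, so the package must come before the voucher.
That means the voucher cannot be before the package.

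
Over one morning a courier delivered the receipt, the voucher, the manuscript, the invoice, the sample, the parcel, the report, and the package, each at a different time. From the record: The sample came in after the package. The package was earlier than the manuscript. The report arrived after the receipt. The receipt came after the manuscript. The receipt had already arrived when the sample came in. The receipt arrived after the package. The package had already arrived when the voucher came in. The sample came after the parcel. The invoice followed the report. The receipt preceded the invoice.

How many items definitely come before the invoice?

4

Directly stated before the invoice: the receipt and the report.
The manuscript reaches the invoice via the manuscript → the receipt → the invoice.
The package reaches the invoice via the package → the receipt → the invoice.
That's the manuscript, the package, the receipt, and the report — 4 in all.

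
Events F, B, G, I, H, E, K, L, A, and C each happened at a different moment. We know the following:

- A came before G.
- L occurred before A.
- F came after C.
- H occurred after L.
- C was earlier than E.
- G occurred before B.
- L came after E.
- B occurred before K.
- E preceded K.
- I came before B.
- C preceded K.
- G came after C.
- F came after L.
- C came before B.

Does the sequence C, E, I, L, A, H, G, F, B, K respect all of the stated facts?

Check each stated constraint against the proposed order — e.g. E is ahead of K; C is ahead of K. Every pair is in the required order; nothing is violated.

yes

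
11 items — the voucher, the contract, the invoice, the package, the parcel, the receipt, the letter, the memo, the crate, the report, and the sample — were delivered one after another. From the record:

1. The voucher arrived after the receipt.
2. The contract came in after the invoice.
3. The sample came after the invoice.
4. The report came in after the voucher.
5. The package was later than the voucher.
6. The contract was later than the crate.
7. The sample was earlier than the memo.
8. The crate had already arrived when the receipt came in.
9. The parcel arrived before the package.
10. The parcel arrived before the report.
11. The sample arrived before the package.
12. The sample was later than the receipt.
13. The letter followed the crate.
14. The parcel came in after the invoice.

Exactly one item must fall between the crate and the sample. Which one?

the receipt

Tracing the constraints gives the crate → the receipt → the sample, so the receipt sits after the crate and before the sample.
No other item is forced both after the crate and before the sample.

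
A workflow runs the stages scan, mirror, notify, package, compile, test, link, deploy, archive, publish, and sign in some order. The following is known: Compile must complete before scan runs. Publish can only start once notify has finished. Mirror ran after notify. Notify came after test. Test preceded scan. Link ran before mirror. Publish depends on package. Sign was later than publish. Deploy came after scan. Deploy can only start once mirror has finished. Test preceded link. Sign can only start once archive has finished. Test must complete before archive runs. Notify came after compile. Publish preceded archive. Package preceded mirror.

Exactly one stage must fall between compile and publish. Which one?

Tracing the constraints gives compile → notify → publish, so notify sits after compile and before publish.
No other stage is forced both after compile and before publish.

notify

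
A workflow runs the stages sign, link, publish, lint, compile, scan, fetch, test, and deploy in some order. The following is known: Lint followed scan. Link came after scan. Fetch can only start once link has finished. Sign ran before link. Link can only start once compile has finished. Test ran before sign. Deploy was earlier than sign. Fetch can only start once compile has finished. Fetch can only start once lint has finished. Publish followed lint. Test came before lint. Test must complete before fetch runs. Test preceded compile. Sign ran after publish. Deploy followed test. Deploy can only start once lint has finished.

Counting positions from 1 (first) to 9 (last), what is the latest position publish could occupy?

6

Publish must come before fetch, link, and sign — 3 stages forced after it.
Everything else can be placed before publish in some valid order, so publish can sit as late as position 9 − 3 = 6.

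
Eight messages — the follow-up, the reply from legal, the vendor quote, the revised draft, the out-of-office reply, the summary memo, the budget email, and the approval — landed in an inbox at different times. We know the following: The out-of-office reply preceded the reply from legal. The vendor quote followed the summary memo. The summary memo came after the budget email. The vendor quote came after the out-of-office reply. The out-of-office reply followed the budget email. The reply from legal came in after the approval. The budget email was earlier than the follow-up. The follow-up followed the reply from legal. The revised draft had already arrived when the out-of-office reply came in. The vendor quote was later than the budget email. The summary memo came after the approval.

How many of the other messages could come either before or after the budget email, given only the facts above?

Forced after the budget email: the follow-up, the out-of-office reply, the reply from legal, the summary memo, and the vendor quote.
That leaves the approval and the revised draft with no forced order relative to the budget email — 2.

2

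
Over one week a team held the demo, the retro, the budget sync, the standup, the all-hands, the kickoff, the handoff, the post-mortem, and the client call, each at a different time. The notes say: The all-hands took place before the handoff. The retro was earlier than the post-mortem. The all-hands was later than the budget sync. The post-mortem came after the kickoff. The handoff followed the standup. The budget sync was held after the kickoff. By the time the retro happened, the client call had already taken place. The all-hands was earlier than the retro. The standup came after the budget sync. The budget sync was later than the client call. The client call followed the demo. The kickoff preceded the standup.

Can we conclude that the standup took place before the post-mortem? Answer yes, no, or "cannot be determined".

No chain of stated constraints runs from the standup to the post-mortem, and none runs from the post-mortem to the standup either.
So the relative order of the standup and the post-mortem is not fixed by the given facts.

cannot be determined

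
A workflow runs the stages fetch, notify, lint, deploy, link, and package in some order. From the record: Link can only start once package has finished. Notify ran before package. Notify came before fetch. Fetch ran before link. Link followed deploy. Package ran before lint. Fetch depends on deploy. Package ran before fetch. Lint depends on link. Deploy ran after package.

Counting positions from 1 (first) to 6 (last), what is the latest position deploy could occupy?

3

Deploy must come before fetch, link, and lint — 3 stages forced after it.
Everything else can be placed before deploy in some valid order, so deploy can sit as late as position 6 − 3 = 3.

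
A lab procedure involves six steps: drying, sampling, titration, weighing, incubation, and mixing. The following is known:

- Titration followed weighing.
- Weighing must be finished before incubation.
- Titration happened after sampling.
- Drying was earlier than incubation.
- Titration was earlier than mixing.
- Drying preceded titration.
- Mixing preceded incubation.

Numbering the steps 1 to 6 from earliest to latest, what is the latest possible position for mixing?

5

Mixing must come before incubation — 1 step forced after it.
Everything else can be placed before mixing in some valid order, so mixing can sit as late as position 6 − 1 = 5.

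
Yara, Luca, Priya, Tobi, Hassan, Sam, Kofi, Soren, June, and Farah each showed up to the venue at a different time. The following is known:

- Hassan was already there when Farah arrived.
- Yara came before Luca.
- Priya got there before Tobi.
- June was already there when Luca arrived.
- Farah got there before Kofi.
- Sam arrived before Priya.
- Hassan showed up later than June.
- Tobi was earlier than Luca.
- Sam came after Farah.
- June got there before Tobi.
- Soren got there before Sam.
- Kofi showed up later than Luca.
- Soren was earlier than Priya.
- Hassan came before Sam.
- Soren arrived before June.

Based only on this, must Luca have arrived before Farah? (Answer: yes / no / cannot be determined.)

Tracing the constraints gives Farah → Sam → Priya → Tobi → Luca, so Farah must come before Luca.
That means Luca cannot be before Farah.

no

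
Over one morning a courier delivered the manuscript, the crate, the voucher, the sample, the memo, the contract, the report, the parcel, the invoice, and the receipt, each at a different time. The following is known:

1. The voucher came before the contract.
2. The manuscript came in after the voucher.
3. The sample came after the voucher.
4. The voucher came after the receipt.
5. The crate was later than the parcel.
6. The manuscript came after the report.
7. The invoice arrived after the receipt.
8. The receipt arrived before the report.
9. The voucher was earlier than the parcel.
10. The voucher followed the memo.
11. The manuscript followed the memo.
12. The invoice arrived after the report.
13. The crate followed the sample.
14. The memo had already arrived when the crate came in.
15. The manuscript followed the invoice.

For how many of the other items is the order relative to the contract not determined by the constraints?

Forced before the contract: the memo, the receipt, and the voucher.
That leaves the crate, the invoice, the manuscript, the parcel, the report, and the sample with no forced order relative to the contract — 6.

6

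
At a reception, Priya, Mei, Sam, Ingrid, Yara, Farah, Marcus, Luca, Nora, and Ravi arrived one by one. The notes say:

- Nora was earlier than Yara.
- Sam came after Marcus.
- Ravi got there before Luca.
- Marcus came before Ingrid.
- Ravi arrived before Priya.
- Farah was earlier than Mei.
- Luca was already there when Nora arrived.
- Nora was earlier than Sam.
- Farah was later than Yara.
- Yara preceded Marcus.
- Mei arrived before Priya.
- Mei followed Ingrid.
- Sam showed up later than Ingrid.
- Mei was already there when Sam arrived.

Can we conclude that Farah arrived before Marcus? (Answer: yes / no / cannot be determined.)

cannot be determined

No chain of stated constraints runs from Farah to Marcus, and none runs from Marcus to Farah either.
So the relative order of Farah and Marcus is not fixed by the given facts.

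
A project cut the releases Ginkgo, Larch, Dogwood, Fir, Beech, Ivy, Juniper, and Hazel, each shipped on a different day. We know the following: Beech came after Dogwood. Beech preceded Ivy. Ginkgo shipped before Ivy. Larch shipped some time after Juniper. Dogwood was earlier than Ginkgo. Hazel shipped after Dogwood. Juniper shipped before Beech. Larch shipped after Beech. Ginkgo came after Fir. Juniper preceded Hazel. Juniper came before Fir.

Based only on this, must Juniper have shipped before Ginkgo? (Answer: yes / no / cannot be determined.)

Chain the constraints: Juniper → Fir → Ginkgo. Each link is directly stated, so Juniper comes before Ginkgo.

yes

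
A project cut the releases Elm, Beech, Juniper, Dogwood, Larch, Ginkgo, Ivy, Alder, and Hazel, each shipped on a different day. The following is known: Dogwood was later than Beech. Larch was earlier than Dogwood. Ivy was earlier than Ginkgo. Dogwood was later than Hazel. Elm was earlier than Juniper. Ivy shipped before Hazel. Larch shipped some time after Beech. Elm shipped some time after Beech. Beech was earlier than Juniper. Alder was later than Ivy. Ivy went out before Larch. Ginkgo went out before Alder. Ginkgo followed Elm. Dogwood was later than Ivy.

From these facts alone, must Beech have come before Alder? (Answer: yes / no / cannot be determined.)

yes

Chain the constraints: Beech → Elm → Ginkgo → Alder. Each link is directly stated, so Beech comes before Alder.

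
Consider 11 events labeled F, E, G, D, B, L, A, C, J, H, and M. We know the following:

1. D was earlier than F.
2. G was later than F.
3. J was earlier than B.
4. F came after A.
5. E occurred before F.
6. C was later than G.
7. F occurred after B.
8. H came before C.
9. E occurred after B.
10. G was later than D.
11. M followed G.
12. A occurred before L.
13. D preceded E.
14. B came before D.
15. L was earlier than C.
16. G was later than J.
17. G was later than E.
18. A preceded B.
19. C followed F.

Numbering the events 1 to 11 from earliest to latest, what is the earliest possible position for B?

A and J must both come before B — 2 forced predecessors.
Nothing else is forced ahead of B, so its earliest slot is position 2 + 1 = 3.

3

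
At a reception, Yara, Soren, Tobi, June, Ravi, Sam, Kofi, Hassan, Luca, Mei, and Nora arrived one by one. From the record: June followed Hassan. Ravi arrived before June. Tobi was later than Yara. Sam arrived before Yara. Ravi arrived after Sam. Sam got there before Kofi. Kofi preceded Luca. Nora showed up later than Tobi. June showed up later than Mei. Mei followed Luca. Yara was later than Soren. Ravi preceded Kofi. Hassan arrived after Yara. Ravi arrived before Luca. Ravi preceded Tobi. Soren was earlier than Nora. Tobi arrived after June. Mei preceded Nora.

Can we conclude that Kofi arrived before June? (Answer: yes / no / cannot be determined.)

yes

Chain the constraints: Kofi → Luca → Mei → June. Each link is directly stated, so Kofi comes before June.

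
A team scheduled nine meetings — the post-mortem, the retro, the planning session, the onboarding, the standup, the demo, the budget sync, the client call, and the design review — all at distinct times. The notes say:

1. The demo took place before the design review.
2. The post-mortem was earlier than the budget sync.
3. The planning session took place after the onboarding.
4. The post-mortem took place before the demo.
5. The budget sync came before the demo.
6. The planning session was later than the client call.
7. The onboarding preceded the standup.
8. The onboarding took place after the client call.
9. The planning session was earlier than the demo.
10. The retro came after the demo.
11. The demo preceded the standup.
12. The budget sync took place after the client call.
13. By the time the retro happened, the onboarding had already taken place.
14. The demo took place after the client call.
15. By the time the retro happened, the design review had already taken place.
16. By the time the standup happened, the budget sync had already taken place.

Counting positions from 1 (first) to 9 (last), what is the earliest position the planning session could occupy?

3

The client call and the onboarding must both come before the planning session — 2 forced predecessors.
Nothing else is forced ahead of the planning session, so its earliest slot is position 2 + 1 = 3.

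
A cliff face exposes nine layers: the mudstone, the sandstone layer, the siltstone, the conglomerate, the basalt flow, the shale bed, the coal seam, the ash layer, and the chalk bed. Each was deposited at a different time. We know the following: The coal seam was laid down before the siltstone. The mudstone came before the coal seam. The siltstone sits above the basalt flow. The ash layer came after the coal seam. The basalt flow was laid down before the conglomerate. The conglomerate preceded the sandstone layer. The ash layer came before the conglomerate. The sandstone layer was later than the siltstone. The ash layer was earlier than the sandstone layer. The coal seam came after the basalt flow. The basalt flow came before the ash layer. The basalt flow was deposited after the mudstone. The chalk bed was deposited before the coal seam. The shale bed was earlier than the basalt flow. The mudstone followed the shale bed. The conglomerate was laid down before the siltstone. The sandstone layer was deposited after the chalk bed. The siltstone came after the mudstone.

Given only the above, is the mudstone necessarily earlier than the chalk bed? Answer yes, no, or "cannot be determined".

No chain of stated constraints runs from the mudstone to the chalk bed, and none runs from the chalk bed to the mudstone either.
So the relative order of the mudstone and the chalk bed is not fixed by the given facts.

cannot be determined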